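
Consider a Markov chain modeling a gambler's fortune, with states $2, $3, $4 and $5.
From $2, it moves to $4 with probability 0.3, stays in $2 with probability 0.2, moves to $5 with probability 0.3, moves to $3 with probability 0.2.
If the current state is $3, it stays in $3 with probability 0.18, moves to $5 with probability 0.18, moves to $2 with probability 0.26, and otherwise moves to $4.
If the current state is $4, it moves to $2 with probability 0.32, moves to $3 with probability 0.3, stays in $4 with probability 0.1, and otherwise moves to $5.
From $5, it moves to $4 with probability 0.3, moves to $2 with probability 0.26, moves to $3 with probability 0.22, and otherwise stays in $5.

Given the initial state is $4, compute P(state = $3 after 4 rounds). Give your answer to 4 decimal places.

0.2260

Propagate the distribution vector 4 rounds from $4.
After 0 rounds: (0.0000, 0.0000, 1.0000, 0.0000)
After 1 round: (0.3200, 0.3000, 0.1000, 0.2800)
After 2 rounds: (0.2468, 0.2096, 0.3040, 0.2396)
After 3 rounds: (0.2634, 0.2310, 0.2560, 0.2496)
After 4 rounds: (0.2596, 0.2260, 0.2673, 0.2472)
P(in $3 after 4 rounds) = 0.2260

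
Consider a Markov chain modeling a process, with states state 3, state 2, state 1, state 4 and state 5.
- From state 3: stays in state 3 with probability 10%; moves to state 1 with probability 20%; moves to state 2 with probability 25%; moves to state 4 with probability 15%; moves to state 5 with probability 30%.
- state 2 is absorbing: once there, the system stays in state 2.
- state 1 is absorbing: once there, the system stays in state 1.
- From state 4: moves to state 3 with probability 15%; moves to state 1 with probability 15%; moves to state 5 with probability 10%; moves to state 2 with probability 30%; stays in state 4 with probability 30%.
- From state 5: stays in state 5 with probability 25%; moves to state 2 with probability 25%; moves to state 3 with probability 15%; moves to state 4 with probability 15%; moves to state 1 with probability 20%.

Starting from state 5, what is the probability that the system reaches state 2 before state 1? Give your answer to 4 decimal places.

0.5752

Let h(s) be the probability of absorption at state 2 starting from transient state s. Then h(state 2) = 1 and h(state 1) = 0. By first-step analysis:
h(state 3) = 0.1·h(state 3) + 0.25·1 + 0.2·0 + 0.15·h(state 4) + 0.3·h(state 5)
h(state 4) = 0.15·h(state 3) + 0.3·1 + 0.15·0 + 0.3·h(state 4) + 0.1·h(state 5)
h(state 5) = 0.15·h(state 3) + 0.25·1 + 0.2·0 + 0.15·h(state 4) + 0.25·h(state 5)
Solving: h(state 3) = 0.5752, h(state 4) = 0.6340, h(state 5) = 0.5752.
Starting from state 5, the probability is 0.5752.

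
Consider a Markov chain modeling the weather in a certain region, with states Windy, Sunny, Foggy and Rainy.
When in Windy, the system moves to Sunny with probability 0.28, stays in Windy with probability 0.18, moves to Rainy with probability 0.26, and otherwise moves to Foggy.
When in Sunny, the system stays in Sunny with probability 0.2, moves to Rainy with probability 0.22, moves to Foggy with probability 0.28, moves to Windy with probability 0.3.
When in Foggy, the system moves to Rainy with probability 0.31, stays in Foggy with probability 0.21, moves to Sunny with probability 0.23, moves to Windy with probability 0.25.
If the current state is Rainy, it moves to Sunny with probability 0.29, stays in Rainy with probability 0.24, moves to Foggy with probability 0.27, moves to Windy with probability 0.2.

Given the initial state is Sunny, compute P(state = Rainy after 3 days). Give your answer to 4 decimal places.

Propagate the distribution vector 3 days from Sunny.
After 0 days: (0.0000, 1.0000, 0.0000, 0.0000)
After 1 day: (0.3000, 0.2000, 0.2800, 0.2200)
After 2 days: (0.2280, 0.2522, 0.2582, 0.2616)
After 3 days: (0.2336, 0.2495, 0.2593, 0.2576)
P(in Rainy after 3 days) = 0.2576

0.2576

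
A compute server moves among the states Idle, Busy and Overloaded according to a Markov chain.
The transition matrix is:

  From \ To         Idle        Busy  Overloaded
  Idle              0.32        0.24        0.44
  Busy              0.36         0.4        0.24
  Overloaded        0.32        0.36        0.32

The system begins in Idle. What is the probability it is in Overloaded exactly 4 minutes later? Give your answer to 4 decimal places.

0.3333

Propagate the distribution vector 4 minutes from Idle.
After 0 minutes: (1.0000, 0.0000, 0.0000)
After 1 minute: (0.3200, 0.2400, 0.4400)
After 2 minutes: (0.3296, 0.3312, 0.3392)
After 3 minutes: (0.3332, 0.3337, 0.3331)
After 4 minutes: (0.3333, 0.3334, 0.3333)
P(in Overloaded after 4 minutes) = 0.3333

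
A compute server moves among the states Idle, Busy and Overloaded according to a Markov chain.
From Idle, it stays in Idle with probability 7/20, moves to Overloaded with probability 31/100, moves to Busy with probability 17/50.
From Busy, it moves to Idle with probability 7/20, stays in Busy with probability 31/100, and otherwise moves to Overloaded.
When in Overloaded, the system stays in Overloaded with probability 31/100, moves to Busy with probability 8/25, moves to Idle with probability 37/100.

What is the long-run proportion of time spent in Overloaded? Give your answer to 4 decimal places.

0.3197

Let the stationary distribution be π with π = πP and π_1 + π_2 + π_3 = 1.
π_1 = 0.35·π_1 + 0.35·π_2 + 0.37·π_3
π_2 = 0.34·π_1 + 0.31·π_2 + 0.32·π_3
Solving with the normalization constraint gives π = (0.3564, 0.3239, 0.3197).
So the stationary probability of Overloaded is 0.3197.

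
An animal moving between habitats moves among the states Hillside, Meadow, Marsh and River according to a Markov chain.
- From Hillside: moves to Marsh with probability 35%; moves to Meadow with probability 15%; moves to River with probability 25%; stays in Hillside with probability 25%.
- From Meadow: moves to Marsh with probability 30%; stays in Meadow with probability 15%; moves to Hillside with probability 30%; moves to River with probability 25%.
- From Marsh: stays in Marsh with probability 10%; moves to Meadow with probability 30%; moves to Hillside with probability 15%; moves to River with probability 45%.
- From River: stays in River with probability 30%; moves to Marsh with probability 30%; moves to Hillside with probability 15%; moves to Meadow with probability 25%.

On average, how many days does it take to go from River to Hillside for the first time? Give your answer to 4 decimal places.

Let t(s) be the expected number of days to first reach Hillside from state s, with t(Hillside) = 0. Conditioning on the first day:
t(Meadow) = 1 + 0.15·t(Meadow) + 0.3·t(Marsh) + 0.25·t(River)
t(Marsh) = 1 + 0.3·t(Meadow) + 0.1·t(Marsh) + 0.45·t(River)
t(River) = 1 + 0.25·t(Meadow) + 0.3·t(Marsh) + 0.3·t(River)
Solving: t(Meadow) = 4.6483, t(Marsh) = 5.3517, t(River) = 5.3823.
Expected days from River to Hillside: 5.3823.

5.3823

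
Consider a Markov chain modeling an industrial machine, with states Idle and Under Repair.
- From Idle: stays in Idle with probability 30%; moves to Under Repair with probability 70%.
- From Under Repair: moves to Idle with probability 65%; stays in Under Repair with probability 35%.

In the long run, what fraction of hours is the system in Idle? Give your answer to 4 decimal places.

Let the stationary distribution be π with π = πP and π_1 + π_2 = 1.
π_1 = 0.3·π_1 + 0.65·π_2
Solving with the normalization constraint gives π = (0.4815, 0.5185).
So the stationary probability of Idle is 0.4815.

0.4815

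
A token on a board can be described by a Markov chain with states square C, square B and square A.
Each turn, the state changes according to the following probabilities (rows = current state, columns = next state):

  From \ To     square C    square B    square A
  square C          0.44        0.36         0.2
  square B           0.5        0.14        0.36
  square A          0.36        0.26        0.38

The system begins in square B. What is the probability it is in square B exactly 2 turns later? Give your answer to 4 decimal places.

0.2932

Sum over the intermediate state after 1 turn:
P = P(square B→square C)·P(square C→square B) + P(square B→square B)·P(square B→square B) + P(square B→square A)·P(square A→square B)
  = 0.5×0.36 + 0.14×0.14 + 0.36×0.26
  = 0.1800 + 0.0196 + 0.0936 = 0.2932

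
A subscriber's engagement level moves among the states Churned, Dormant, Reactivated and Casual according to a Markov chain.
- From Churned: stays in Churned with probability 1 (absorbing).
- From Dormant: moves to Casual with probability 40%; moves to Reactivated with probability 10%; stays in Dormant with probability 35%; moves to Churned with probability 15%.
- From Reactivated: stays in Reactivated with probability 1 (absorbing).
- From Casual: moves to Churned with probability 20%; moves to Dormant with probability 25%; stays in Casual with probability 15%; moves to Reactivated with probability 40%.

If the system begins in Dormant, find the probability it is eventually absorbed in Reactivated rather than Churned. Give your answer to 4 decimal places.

0.5414

Let h(s) be the probability of absorption at Reactivated starting from transient state s. Then h(Reactivated) = 1 and h(Churned) = 0. By first-step analysis:
h(Dormant) = 0.15·0 + 0.35·h(Dormant) + 0.1·1 + 0.4·h(Casual)
h(Casual) = 0.2·0 + 0.25·h(Dormant) + 0.4·1 + 0.15·h(Casual)
Solving: h(Dormant) = 0.5414, h(Casual) = 0.6298.
Starting from Dormant, the probability is 0.5414.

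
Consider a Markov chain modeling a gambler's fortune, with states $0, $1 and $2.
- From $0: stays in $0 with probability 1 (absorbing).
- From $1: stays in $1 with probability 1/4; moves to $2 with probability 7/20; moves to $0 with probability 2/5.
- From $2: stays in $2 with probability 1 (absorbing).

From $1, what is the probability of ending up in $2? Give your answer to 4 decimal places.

0.4667

Let h(s) be the probability of absorption at $2 starting from transient state s. Then h($2) = 1 and h($0) = 0. By first-step analysis:
h($1) = 0.4·0 + 0.25·h($1) + 0.35·1
Solving: h($1) = 0.4667.
Starting from $1, the probability is 0.4667.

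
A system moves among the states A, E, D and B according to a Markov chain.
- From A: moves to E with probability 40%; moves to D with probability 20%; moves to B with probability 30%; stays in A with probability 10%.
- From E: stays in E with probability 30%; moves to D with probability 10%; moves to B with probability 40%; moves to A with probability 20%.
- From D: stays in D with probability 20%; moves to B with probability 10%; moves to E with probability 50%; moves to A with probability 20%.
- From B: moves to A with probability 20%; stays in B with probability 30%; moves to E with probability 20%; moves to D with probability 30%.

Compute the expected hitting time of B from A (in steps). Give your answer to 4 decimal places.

3.2743

Let t(s) be the expected number of steps to first reach B from state s, with t(B) = 0. Conditioning on the first step:
t(A) = 1 + 0.1·t(A) + 0.4·t(E) + 0.2·t(D)
t(E) = 1 + 0.2·t(A) + 0.3·t(E) + 0.1·t(D)
t(D) = 1 + 0.2·t(A) + 0.5·t(E) + 0.2·t(D)
Solving: t(A) = 3.2743, t(E) = 2.9204, t(D) = 3.8938.
Expected steps from A to B: 3.2743.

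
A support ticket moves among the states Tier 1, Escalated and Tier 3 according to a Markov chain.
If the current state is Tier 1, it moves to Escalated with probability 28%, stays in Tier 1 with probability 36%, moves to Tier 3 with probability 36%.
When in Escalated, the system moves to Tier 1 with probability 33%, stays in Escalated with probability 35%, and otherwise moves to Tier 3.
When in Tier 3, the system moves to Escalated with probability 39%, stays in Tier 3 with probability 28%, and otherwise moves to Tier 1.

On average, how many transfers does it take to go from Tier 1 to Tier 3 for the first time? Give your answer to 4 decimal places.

2.8739

Let t(s) be the expected number of transfers to first reach Tier 3 from state s, with t(Tier 3) = 0. Conditioning on the first transfer:
t(Tier 1) = 1 + 0.36·t(Tier 1) + 0.28·t(Escalated)
t(Escalated) = 1 + 0.33·t(Tier 1) + 0.35·t(Escalated)
Solving: t(Tier 1) = 2.8739, t(Escalated) = 2.9975.
Expected transfers from Tier 1 to Tier 3: 2.8739.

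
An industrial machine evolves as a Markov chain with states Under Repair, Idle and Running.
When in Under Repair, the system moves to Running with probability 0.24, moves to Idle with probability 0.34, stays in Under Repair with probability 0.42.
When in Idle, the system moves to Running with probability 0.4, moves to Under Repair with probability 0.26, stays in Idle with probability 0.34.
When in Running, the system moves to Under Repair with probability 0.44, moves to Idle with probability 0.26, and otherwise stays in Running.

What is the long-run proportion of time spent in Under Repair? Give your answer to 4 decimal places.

Let the stationary distribution be π with π = πP and π_1 + π_2 + π_3 = 1.
π_1 = 0.42·π_1 + 0.26·π_2 + 0.44·π_3
π_2 = 0.34·π_1 + 0.34·π_2 + 0.26·π_3
Solving with the normalization constraint gives π = (0.3757, 0.3153, 0.3090).
So the stationary probability of Under Repair is 0.3757.

0.3757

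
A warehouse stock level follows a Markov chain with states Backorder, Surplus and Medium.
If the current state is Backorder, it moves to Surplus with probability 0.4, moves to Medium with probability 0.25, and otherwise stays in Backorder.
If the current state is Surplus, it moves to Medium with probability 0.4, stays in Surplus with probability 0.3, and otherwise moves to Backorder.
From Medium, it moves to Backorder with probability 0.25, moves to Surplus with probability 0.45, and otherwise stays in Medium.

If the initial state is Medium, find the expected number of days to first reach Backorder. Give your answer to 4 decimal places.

Let t(s) be the expected number of days to first reach Backorder from state s, with t(Backorder) = 0. Conditioning on the first day:
t(Surplus) = 1 + 0.3·t(Surplus) + 0.4·t(Medium)
t(Medium) = 1 + 0.45·t(Surplus) + 0.3·t(Medium)
Solving: t(Surplus) = 3.5484, t(Medium) = 3.7097.
Expected days from Medium to Backorder: 3.7097.

3.7097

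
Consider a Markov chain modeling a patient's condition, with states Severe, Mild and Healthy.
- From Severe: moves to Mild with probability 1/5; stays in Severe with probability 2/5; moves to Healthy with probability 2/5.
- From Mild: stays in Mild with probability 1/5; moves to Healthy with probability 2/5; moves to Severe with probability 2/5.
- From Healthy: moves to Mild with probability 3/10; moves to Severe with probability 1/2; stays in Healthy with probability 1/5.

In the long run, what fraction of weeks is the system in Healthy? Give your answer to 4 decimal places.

0.3333

Let the stationary distribution be π with π = πP and π_1 + π_2 + π_3 = 1.
π_1 = 0.4·π_1 + 0.4·π_2 + 0.5·π_3
π_2 = 0.2·π_1 + 0.2·π_2 + 0.3·π_3
Solving with the normalization constraint gives π = (0.4333, 0.2333, 0.3333).
So the stationary probability of Healthy is 0.3333.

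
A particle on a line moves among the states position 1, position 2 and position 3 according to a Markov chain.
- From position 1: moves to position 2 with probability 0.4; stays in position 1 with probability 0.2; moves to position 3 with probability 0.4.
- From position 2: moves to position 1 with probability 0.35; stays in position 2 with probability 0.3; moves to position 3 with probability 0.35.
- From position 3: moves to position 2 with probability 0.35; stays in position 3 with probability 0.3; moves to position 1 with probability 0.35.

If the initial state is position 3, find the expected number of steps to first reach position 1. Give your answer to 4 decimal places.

2.8571

Let t(s) be the expected number of steps to first reach position 1 from state s, with t(position 1) = 0. Conditioning on the first step:
t(position 2) = 1 + 0.3·t(position 2) + 0.35·t(position 3)
t(position 3) = 1 + 0.35·t(position 2) + 0.3·t(position 3)
Solving: t(position 2) = 2.8571, t(position 3) = 2.8571.
Expected steps from position 3 to position 1: 2.8571.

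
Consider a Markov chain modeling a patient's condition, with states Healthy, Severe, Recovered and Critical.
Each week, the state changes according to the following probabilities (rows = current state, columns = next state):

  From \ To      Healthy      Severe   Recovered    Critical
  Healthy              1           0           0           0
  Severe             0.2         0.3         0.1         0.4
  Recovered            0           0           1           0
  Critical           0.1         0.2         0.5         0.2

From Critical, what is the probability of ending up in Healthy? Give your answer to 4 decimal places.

Let h(s) be the probability of absorption at Healthy starting from transient state s. Then h(Healthy) = 1 and h(Recovered) = 0. By first-step analysis:
h(Severe) = 0.2·1 + 0.3·h(Severe) + 0.1·0 + 0.4·h(Critical)
h(Critical) = 0.1·1 + 0.2·h(Severe) + 0.5·0 + 0.2·h(Critical)
Solving: h(Severe) = 0.4167, h(Critical) = 0.2292.
Starting from Critical, the probability is 0.2292.

0.2292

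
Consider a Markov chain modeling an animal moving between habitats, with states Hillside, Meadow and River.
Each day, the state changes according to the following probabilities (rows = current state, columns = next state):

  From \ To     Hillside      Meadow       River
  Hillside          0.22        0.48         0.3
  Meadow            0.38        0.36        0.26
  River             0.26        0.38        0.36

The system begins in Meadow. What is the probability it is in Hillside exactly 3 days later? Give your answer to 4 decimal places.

0.2978

Propagate the distribution vector 3 days from Meadow.
After 0 days: (0.0000, 1.0000, 0.0000)
After 1 day: (0.3800, 0.3600, 0.2600)
After 2 days: (0.2880, 0.4108, 0.3012)
After 3 days: (0.2978, 0.4006, 0.3016)
P(in Hillside after 3 days) = 0.2978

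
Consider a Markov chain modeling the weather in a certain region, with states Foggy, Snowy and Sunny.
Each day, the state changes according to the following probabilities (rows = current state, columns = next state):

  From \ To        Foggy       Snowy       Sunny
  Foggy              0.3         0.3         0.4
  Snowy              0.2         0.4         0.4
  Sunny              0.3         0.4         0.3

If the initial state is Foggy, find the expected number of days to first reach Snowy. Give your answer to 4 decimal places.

Let t(s) be the expected number of days to first reach Snowy from state s, with t(Snowy) = 0. Conditioning on the first day:
t(Foggy) = 1 + 0.3·t(Foggy) + 0.4·t(Sunny)
t(Sunny) = 1 + 0.3·t(Foggy) + 0.3·t(Sunny)
Solving: t(Foggy) = 2.9730, t(Sunny) = 2.7027.
Expected days from Foggy to Snowy: 2.9730.

2.9730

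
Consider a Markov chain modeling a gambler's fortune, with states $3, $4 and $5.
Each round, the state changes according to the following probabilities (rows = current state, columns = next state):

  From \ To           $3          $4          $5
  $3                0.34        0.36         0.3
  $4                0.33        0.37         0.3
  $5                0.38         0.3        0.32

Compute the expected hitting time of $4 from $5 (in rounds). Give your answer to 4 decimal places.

Let t(s) be the expected number of rounds to first reach $4 from state s, with t($4) = 0. Conditioning on the first round:
t($3) = 1 + 0.34·t($3) + 0.3·t($5)
t($5) = 1 + 0.38·t($3) + 0.32·t($5)
Solving: t($3) = 2.9271, t($5) = 3.1063.
Expected rounds from $5 to $4: 3.1063.

3.1063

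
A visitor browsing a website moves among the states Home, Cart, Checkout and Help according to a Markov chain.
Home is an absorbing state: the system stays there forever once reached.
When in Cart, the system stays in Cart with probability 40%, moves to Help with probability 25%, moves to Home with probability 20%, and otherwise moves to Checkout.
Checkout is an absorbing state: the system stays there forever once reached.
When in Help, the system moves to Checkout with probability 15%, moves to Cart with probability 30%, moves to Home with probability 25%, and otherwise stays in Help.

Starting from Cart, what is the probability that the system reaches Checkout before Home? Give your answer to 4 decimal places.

Let h(s) be the probability of absorption at Checkout starting from transient state s. Then h(Checkout) = 1 and h(Home) = 0. By first-step analysis:
h(Cart) = 0.2·0 + 0.4·h(Cart) + 0.15·1 + 0.25·h(Help)
h(Help) = 0.25·0 + 0.3·h(Cart) + 0.15·1 + 0.3·h(Help)
Solving: h(Cart) = 0.4130, h(Help) = 0.3913.
Starting from Cart, the probability is 0.4130.

0.4130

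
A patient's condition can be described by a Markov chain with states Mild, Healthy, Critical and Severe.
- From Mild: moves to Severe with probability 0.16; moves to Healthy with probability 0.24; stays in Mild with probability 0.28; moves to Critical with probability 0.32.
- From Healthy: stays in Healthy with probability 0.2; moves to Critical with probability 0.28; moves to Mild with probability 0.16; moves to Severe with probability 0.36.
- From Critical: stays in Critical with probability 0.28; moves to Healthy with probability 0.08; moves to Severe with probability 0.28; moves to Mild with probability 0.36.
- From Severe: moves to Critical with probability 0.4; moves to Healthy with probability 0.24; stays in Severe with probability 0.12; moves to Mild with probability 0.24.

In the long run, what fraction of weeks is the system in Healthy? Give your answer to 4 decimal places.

Let the stationary distribution be π with π = πP and π_1 + π_2 + π_3 + π_4 = 1.
π_1 = 0.28·π_1 + 0.16·π_2 + 0.36·π_3 + 0.24·π_4
π_2 = 0.24·π_1 + 0.2·π_2 + 0.08·π_3 + 0.24·π_4
π_3 = 0.32·π_1 + 0.28·π_2 + 0.28·π_3 + 0.4·π_4
Solving with the normalization constraint gives π = (0.2746, 0.1818, 0.3180, 0.2255).
So the stationary probability of Healthy is 0.1818.

0.1818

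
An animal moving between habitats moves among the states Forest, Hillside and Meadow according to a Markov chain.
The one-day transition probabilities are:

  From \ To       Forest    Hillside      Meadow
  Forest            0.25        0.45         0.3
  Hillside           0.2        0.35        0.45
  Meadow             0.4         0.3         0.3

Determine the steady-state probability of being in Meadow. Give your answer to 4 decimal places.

0.3541

Let the stationary distribution be π with π = πP and π_1 + π_2 + π_3 = 1.
π_1 = 0.25·π_1 + 0.2·π_2 + 0.4·π_3
π_2 = 0.45·π_1 + 0.35·π_2 + 0.3·π_3
Solving with the normalization constraint gives π = (0.2851, 0.3608, 0.3541).
So the stationary probability of Meadow is 0.3541.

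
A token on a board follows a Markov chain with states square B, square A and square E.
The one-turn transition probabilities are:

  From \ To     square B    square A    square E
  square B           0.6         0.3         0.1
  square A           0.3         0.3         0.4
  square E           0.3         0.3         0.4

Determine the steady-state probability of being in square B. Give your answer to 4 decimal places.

Let the stationary distribution be π with π = πP and π_1 + π_2 + π_3 = 1.
π_1 = 0.6·π_1 + 0.3·π_2 + 0.3·π_3
π_2 = 0.3·π_1 + 0.3·π_2 + 0.3·π_3
Solving with the normalization constraint gives π = (0.4286, 0.3000, 0.2714).
So the stationary probability of square B is 0.4286.

0.4286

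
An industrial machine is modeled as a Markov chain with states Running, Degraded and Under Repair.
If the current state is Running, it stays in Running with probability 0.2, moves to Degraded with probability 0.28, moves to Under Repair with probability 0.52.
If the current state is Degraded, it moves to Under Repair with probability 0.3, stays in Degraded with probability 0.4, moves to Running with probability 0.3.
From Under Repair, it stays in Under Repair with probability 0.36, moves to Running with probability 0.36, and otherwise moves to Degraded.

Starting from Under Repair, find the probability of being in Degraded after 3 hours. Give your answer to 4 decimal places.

Propagate the distribution vector 3 hours from Under Repair.
After 0 hours: (0.0000, 0.0000, 1.0000)
After 1 hour: (0.3600, 0.2800, 0.3600)
After 2 hours: (0.2856, 0.3136, 0.4008)
After 3 hours: (0.2955, 0.3176, 0.3869)
P(in Degraded after 3 hours) = 0.3176

0.3176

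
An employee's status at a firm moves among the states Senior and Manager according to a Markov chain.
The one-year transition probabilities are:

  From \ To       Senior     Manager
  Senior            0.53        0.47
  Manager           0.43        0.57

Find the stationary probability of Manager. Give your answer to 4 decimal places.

Let the stationary distribution be π with π = πP and π_1 + π_2 = 1.
π_1 = 0.53·π_1 + 0.43·π_2
Solving with the normalization constraint gives π = (0.4778, 0.5222).
So the stationary probability of Manager is 0.5222.

0.5222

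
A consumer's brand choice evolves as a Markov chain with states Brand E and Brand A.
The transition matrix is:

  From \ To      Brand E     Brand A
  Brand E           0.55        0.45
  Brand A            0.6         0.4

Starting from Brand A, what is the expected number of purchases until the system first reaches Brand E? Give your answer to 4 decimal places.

Let t(s) be the expected number of purchases to first reach Brand E from state s, with t(Brand E) = 0. Conditioning on the first purchase:
t(Brand A) = 1 + 0.4·t(Brand A)
Solving: t(Brand A) = 1.6667.
Expected purchases from Brand A to Brand E: 1.6667.

1.6667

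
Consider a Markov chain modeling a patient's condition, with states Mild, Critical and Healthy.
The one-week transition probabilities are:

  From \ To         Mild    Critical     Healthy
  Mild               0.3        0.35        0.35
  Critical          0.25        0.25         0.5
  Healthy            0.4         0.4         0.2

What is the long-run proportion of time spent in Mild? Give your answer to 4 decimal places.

0.3181

Let the stationary distribution be π with π = πP and π_1 + π_2 + π_3 = 1.
π_1 = 0.3·π_1 + 0.25·π_2 + 0.4·π_3
π_2 = 0.35·π_1 + 0.25·π_2 + 0.4·π_3
Solving with the normalization constraint gives π = (0.3181, 0.3340, 0.3479).
So the stationary probability of Mild is 0.3181.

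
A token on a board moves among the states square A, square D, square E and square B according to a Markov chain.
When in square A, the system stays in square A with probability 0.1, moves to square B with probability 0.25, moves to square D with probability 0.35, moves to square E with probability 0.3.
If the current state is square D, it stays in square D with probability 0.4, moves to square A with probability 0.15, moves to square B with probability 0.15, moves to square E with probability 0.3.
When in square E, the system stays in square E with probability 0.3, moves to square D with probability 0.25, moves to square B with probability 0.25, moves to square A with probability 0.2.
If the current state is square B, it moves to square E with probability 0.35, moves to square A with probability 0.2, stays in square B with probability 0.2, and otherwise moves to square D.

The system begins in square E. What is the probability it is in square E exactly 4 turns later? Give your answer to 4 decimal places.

0.3104

Propagate the distribution vector 4 turns from square E.
After 0 turns: (0.0000, 0.0000, 1.0000, 0.0000)
After 1 turn: (0.2000, 0.2500, 0.3000, 0.2500)
After 2 turns: (0.1675, 0.3075, 0.3125, 0.2125)
After 3 turns: (0.1679, 0.3129, 0.3106, 0.2086)
After 4 turns: (0.1676, 0.3137, 0.3104, 0.2083)
P(in square E after 4 turns) = 0.3104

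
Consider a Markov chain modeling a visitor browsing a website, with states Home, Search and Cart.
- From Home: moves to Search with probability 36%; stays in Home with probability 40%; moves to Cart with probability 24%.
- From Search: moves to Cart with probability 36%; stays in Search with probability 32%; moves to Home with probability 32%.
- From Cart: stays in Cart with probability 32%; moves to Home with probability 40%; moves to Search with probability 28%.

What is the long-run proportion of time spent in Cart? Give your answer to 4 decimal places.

Let the stationary distribution be π with π = πP and π_1 + π_2 + π_3 = 1.
π_1 = 0.4·π_1 + 0.32·π_2 + 0.4·π_3
π_2 = 0.36·π_1 + 0.32·π_2 + 0.28·π_3
Solving with the normalization constraint gives π = (0.3742, 0.3228, 0.3030).
So the stationary probability of Cart is 0.3030.

0.3030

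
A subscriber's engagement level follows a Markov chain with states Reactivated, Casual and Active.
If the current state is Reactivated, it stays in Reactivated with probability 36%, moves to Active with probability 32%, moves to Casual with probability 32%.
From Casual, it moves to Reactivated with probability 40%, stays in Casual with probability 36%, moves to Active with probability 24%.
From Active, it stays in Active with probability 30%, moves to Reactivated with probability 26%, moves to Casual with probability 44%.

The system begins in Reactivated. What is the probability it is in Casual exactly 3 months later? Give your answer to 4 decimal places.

0.3694

Propagate the distribution vector 3 months from Reactivated.
After 0 months: (1.0000, 0.0000, 0.0000)
After 1 month: (0.3600, 0.3200, 0.3200)
After 2 months: (0.3408, 0.3712, 0.2880)
After 3 months: (0.3460, 0.3694, 0.2845)
P(in Casual after 3 months) = 0.3694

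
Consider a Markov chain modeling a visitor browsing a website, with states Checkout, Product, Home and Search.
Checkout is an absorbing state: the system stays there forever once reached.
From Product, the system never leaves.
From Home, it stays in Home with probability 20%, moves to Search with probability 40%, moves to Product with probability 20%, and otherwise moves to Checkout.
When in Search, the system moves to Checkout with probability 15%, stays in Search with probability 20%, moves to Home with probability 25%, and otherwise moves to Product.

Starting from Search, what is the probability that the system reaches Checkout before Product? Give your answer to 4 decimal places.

0.3148

Let h(s) be the probability of absorption at Checkout starting from transient state s. Then h(Checkout) = 1 and h(Product) = 0. By first-step analysis:
h(Home) = 0.2·1 + 0.2·0 + 0.2·h(Home) + 0.4·h(Search)
h(Search) = 0.15·1 + 0.4·0 + 0.25·h(Home) + 0.2·h(Search)
Solving: h(Home) = 0.4074, h(Search) = 0.3148.
Starting from Search, the probability is 0.3148.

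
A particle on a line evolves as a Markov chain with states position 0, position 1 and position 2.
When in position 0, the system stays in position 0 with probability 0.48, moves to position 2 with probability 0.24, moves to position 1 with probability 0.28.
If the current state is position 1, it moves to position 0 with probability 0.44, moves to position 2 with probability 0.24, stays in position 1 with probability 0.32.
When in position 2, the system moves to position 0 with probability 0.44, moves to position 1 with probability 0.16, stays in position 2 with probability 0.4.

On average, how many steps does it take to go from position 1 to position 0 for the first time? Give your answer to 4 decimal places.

Let t(s) be the expected number of steps to first reach position 0 from state s, with t(position 0) = 0. Conditioning on the first step:
t(position 1) = 1 + 0.32·t(position 1) + 0.24·t(position 2)
t(position 2) = 1 + 0.16·t(position 1) + 0.4·t(position 2)
Solving: t(position 1) = 2.2727, t(position 2) = 2.2727.
Expected steps from position 1 to position 0: 2.2727.

2.2727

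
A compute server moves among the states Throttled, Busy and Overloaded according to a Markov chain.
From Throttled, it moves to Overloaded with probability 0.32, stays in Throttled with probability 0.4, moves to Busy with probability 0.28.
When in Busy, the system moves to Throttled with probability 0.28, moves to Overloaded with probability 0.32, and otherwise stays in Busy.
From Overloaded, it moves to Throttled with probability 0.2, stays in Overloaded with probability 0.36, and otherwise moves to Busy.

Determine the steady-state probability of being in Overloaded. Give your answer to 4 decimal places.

0.3333

Let the stationary distribution be π with π = πP and π_1 + π_2 + π_3 = 1.
π_1 = 0.4·π_1 + 0.28·π_2 + 0.2·π_3
π_2 = 0.28·π_1 + 0.4·π_2 + 0.44·π_3
Solving with the normalization constraint gives π = (0.2879, 0.3788, 0.3333).
So the stationary probability of Overloaded is 0.3333.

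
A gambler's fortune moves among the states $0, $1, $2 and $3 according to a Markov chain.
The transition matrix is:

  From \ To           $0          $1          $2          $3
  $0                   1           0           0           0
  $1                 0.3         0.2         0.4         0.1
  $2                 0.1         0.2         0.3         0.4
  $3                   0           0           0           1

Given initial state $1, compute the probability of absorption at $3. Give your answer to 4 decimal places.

0.4792

Let h(s) be the probability of absorption at $3 starting from transient state s. Then h($3) = 1 and h($0) = 0. By first-step analysis:
h($1) = 0.3·0 + 0.2·h($1) + 0.4·h($2) + 0.1·1
h($2) = 0.1·0 + 0.2·h($1) + 0.3·h($2) + 0.4·1
Solving: h($1) = 0.4792, h($2) = 0.7083.
Starting from $1, the probability is 0.4792.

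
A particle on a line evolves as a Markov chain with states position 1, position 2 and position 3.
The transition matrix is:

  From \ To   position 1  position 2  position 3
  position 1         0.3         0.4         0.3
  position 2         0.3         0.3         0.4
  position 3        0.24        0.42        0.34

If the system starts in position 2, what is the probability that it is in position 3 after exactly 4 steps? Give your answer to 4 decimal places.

0.3510

Propagate the distribution vector 4 steps from position 2.
After 0 steps: (0.0000, 1.0000, 0.0000)
After 1 step: (0.3000, 0.3000, 0.4000)
After 2 steps: (0.2760, 0.3780, 0.3460)
After 3 steps: (0.2792, 0.3691, 0.3516)
After 4 steps: (0.2789, 0.3701, 0.3510)
P(in position 3 after 4 steps) = 0.3510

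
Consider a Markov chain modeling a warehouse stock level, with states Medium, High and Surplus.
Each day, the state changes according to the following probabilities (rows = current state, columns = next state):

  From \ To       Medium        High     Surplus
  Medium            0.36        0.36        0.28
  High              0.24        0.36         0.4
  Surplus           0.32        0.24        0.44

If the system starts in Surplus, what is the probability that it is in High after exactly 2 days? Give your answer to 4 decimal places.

0.3072

Sum over the intermediate state after 1 day:
P = P(Surplus→Medium)·P(Medium→High) + P(Surplus→High)·P(High→High) + P(Surplus→Surplus)·P(Surplus→High)
  = 0.32×0.36 + 0.24×0.36 + 0.44×0.24
  = 0.1152 + 0.0864 + 0.1056 = 0.3072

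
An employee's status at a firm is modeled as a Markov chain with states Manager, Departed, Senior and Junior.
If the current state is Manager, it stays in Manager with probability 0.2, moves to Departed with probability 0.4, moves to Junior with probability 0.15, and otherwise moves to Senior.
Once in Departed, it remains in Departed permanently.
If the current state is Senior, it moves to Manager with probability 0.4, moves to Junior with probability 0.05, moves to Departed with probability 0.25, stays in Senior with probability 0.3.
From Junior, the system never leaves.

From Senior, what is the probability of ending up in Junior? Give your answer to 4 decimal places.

0.2174

Let h(s) be the probability of absorption at Junior starting from transient state s. Then h(Junior) = 1 and h(Departed) = 0. By first-step analysis:
h(Manager) = 0.2·h(Manager) + 0.4·0 + 0.25·h(Senior) + 0.15·1
h(Senior) = 0.4·h(Manager) + 0.25·0 + 0.3·h(Senior) + 0.05·1
Solving: h(Manager) = 0.2554, h(Senior) = 0.2174.
Starting from Senior, the probability is 0.2174.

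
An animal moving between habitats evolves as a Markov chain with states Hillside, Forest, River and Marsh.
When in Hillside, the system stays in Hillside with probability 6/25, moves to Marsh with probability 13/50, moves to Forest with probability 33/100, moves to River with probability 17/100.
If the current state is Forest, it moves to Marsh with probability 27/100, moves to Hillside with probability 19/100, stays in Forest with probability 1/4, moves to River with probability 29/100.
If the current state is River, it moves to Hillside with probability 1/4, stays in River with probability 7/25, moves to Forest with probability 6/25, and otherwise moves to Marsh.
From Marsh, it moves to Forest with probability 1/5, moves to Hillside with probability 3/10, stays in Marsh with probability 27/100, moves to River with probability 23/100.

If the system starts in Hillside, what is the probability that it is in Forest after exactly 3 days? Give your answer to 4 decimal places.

0.2538

Propagate the distribution vector 3 days from Hillside.
After 0 days: (1.0000, 0.0000, 0.0000, 0.0000)
After 1 day: (0.2400, 0.3300, 0.1700, 0.2600)
After 2 days: (0.2408, 0.2545, 0.2439, 0.2608)
After 3 days: (0.2454, 0.2538, 0.2430, 0.2578)
P(in Forest after 3 days) = 0.2538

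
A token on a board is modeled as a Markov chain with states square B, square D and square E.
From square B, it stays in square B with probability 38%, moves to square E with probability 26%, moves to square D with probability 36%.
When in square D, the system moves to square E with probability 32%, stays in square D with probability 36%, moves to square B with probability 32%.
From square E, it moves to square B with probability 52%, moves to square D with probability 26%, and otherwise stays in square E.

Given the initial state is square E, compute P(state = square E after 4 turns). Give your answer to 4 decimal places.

Propagate the distribution vector 4 turns from square E.
After 0 turns: (0.0000, 0.0000, 1.0000)
After 1 turn: (0.5200, 0.2600, 0.2200)
After 2 turns: (0.3952, 0.3380, 0.2668)
After 3 turns: (0.3971, 0.3333, 0.2696)
After 4 turns: (0.3977, 0.3330, 0.2692)
P(in square E after 4 turns) = 0.2692

0.2692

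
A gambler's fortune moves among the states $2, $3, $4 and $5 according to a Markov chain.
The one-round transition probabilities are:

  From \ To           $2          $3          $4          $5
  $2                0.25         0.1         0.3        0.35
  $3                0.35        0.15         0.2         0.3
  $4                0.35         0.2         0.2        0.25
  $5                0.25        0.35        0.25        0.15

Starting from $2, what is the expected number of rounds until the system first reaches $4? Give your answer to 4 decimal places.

Let t(s) be the expected number of rounds to first reach $4 from state s, with t($4) = 0. Conditioning on the first round:
t($2) = 1 + 0.25·t($2) + 0.1·t($3) + 0.35·t($5)
t($3) = 1 + 0.35·t($2) + 0.15·t($3) + 0.3·t($5)
t($5) = 1 + 0.25·t($2) + 0.35·t($3) + 0.15·t($5)
Solving: t($2) = 3.7343, t($3) = 4.1150, t($5) = 3.9692.
Expected rounds from $2 to $4: 3.7343.

3.7343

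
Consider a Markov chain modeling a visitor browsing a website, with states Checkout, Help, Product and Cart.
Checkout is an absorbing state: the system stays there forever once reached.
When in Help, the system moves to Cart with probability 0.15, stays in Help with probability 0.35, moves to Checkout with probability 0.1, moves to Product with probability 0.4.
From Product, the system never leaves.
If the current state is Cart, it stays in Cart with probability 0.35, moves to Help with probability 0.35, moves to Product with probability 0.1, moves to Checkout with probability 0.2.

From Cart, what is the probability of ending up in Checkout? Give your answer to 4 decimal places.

Let h(s) be the probability of absorption at Checkout starting from transient state s. Then h(Checkout) = 1 and h(Product) = 0. By first-step analysis:
h(Help) = 0.1·1 + 0.35·h(Help) + 0.4·0 + 0.15·h(Cart)
h(Cart) = 0.2·1 + 0.35·h(Help) + 0.1·0 + 0.35·h(Cart)
Solving: h(Help) = 0.2568, h(Cart) = 0.4459.
Starting from Cart, the probability is 0.4459.

0.4459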